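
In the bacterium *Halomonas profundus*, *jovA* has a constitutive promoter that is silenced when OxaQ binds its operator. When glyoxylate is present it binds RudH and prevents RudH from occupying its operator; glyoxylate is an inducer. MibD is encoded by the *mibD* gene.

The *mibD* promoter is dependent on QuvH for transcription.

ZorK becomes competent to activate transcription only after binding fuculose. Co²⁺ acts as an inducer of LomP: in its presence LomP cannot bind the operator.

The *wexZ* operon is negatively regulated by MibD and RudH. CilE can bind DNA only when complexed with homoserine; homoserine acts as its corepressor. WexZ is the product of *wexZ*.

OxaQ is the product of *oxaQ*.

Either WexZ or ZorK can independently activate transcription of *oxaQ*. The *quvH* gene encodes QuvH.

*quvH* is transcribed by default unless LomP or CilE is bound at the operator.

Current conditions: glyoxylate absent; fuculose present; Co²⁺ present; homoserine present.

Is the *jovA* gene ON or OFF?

Co²⁺ is present, so LomP is inactive.
Homoserine is present, so CilE is active.
With repressor CilE bound, *quvH* is not transcribed.
So QuvH is not produced.
Required activator QuvH is absent, so *mibD* is not transcribed.
So MibD is not produced.
Glyoxylate is absent, so RudH is active.
With repressor RudH bound, *wexZ* is not transcribed.
So WexZ is not produced.
Fuculose is present, so ZorK is active.
Activator ZorK is present, so *oxaQ* is transcribed.
So OxaQ is produced and active.
With repressor OxaQ bound, *jovA* is not transcribed.

OFF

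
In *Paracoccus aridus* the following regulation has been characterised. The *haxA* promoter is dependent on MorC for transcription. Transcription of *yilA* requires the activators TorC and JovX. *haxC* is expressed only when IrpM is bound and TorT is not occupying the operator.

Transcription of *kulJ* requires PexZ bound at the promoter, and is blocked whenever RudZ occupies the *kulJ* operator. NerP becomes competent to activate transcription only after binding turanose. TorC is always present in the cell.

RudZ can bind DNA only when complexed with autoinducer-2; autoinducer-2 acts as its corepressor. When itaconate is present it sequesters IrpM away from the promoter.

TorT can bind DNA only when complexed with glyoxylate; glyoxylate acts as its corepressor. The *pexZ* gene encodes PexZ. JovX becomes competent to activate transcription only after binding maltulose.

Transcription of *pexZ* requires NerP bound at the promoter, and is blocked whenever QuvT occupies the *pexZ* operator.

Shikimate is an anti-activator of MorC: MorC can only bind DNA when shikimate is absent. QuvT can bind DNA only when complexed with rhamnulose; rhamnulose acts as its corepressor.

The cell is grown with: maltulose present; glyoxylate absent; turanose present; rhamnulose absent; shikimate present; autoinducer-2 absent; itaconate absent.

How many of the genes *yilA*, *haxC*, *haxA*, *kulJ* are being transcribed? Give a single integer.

3

TorC is produced constitutively and is active.
Maltulose is present, so JovX is active.
No repressor is bound and TorC and JovX are active, so *yilA* is transcribed.
→ *yilA* is ON.
Glyoxylate is absent, so TorT is inactive.
Itaconate is absent, so IrpM is active.
No repressor is bound and IrpM is active, so *haxC* is transcribed.
→ *haxC* is ON.
Shikimate is present, so MorC is inactive.
Required activator MorC is absent, so *haxA* is not transcribed.
→ *haxA* is OFF.
Rhamnulose is absent, so QuvT is inactive.
Turanose is present, so NerP is active.
No repressor is bound and NerP is active, so *pexZ* is transcribed.
So PexZ is produced and active.
Autoinducer-2 is absent, so RudZ is inactive.
No repressor is bound and PexZ is active, so *kulJ* is transcribed.
→ *kulJ* is ON.
3 of the 4 genes are transcribed.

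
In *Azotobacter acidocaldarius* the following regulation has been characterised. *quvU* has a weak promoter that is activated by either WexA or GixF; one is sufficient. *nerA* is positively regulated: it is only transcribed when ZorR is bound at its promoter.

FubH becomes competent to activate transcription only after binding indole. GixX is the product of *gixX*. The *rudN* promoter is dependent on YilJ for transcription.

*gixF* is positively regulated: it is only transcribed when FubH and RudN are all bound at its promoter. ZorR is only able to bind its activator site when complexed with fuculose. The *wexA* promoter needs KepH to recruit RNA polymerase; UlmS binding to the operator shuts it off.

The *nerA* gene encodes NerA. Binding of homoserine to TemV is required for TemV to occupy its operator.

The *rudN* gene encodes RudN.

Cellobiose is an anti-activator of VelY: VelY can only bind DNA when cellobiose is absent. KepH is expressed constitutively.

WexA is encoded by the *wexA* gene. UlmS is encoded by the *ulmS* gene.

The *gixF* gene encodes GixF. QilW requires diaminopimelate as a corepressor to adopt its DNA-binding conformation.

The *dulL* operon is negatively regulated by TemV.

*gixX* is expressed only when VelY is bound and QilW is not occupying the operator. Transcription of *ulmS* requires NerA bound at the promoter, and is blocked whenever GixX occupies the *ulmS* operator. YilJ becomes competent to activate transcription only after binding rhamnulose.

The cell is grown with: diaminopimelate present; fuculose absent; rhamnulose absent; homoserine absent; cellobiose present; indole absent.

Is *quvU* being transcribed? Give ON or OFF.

ON

KepH is produced constitutively and is active.
Fuculose is absent, so ZorR is inactive.
Required activator ZorR is absent, so *nerA* is not transcribed.
So NerA is not produced.
Diaminopimelate is present, so QilW is active.
Cellobiose is present, so VelY is inactive.
With repressor QilW bound, *gixX* is not transcribed.
So GixX is not produced.
Required activator NerA is absent, so *ulmS* is not transcribed.
So UlmS is not produced.
No repressor is bound and KepH is active, so *wexA* is transcribed.
So WexA is produced and active.
Indole is absent, so FubH is inactive.
Rhamnulose is absent, so YilJ is inactive.
Required activator YilJ is absent, so *rudN* is not transcribed.
So RudN is not produced.
Required activator FubH is absent, so *gixF* is not transcribed.
So GixF is not produced.
Activator WexA is present, so *quvU* is transcribed.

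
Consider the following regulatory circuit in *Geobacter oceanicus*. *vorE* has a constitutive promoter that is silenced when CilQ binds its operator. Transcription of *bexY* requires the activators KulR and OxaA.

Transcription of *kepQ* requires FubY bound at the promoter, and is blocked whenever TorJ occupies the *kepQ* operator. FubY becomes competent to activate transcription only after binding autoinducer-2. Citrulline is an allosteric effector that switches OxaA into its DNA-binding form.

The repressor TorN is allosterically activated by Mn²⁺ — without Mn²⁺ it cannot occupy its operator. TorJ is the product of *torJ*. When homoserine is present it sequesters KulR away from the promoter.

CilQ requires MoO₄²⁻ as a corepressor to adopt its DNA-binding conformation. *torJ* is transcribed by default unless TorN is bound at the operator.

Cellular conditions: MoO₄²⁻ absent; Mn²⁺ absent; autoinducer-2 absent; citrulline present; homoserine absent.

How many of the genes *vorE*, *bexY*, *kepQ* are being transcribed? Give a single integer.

MoO₄²⁻ is absent, so CilQ is inactive.
With no repressor bound, *vorE* is transcribed.
→ *vorE* is ON.
Homoserine is absent, so KulR is active.
Citrulline is present, so OxaA is active.
No repressor is bound and KulR and OxaA are active, so *bexY* is transcribed.
→ *bexY* is ON.
Mn²⁺ is absent, so TorN is inactive.
With no repressor bound, *torJ* is transcribed.
So TorJ is produced and active.
Autoinducer-2 is absent, so FubY is inactive.
With repressor TorJ bound, *kepQ* is not transcribed.
→ *kepQ* is OFF.
2 of the 3 genes are transcribed.

2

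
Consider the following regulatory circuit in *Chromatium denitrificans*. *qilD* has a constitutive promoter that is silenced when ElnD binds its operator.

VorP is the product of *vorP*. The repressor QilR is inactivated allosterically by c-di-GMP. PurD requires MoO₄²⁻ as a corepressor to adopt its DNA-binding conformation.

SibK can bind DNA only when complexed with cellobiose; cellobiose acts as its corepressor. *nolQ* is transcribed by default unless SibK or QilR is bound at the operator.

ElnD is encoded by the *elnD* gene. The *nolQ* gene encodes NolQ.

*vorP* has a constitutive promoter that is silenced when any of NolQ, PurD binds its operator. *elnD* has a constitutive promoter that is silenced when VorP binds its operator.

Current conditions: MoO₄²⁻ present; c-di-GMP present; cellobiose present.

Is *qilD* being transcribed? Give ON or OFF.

Cellobiose is present, so SibK is active.
c-di-GMP is present, so QilR is inactive.
With repressor SibK bound, *nolQ* is not transcribed.
So NolQ is not produced.
MoO₄²⁻ is present, so PurD is active.
With repressor PurD bound, *vorP* is not transcribed.
So VorP is not produced.
With no repressor bound, *elnD* is transcribed.
So ElnD is produced and active.
With repressor ElnD bound, *qilD* is not transcribed.

OFF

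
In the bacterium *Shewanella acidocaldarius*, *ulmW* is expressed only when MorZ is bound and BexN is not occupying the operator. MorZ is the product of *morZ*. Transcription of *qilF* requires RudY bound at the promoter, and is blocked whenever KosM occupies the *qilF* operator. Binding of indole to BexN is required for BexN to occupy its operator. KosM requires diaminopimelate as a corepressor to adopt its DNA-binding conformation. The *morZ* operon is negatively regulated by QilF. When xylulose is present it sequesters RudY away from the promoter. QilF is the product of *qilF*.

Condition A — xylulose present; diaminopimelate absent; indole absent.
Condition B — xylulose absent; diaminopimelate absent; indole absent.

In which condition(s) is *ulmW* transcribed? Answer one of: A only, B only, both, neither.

A only

Condition A:
Xylulose is present, so RudY is inactive.
Diaminopimelate is absent, so KosM is inactive.
Required activator RudY is absent, so *qilF* is not transcribed.
So QilF is not produced.
With no repressor bound, *morZ* is transcribed.
So MorZ is produced and active.
Indole is absent, so BexN is inactive.
No repressor is bound and MorZ is active, so *ulmW* is transcribed.
→ *ulmW* is ON in A.
Condition B:
Xylulose is absent, so RudY is active.
Diaminopimelate is absent, so KosM is inactive.
No repressor is bound and RudY is active, so *qilF* is transcribed.
So QilF is produced and active.
With repressor QilF bound, *morZ* is not transcribed.
So MorZ is not produced.
Indole is absent, so BexN is inactive.
Required activator MorZ is absent, so *ulmW* is not transcribed.
→ *ulmW* is OFF in B.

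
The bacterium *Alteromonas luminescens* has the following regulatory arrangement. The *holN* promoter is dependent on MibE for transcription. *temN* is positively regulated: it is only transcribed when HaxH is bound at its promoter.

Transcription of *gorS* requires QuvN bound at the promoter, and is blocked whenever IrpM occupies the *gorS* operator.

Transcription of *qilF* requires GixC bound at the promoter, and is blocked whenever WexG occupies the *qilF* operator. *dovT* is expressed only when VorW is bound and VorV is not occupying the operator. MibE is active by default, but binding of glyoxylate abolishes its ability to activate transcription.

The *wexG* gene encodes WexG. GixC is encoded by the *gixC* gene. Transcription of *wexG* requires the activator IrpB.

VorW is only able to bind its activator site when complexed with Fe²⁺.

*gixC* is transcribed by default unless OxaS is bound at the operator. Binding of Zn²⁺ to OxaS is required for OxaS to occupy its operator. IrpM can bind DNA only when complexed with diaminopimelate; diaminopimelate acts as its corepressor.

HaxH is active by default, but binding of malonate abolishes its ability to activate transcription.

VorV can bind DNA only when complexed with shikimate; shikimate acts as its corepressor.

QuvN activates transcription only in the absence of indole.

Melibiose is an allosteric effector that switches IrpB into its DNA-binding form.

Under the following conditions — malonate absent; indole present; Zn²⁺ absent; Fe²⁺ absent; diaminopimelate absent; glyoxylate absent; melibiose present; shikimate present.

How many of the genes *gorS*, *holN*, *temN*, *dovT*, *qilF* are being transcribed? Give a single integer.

2

Indole is present, so QuvN is inactive.
Diaminopimelate is absent, so IrpM is inactive.
Required activator QuvN is absent, so *gorS* is not transcribed.
→ *gorS* is OFF.
Glyoxylate is absent, so MibE is active.
No repressor is bound and MibE is active, so *holN* is transcribed.
→ *holN* is ON.
Malonate is absent, so HaxH is active.
No repressor is bound and HaxH is active, so *temN* is transcribed.
→ *temN* is ON.
Shikimate is present, so VorV is active.
Fe²⁺ is absent, so VorW is inactive.
With repressor VorV bound, *dovT* is not transcribed.
→ *dovT* is OFF.
Zn²⁺ is absent, so OxaS is inactive.
With no repressor bound, *gixC* is transcribed.
So GixC is produced and active.
Melibiose is present, so IrpB is active.
No repressor is bound and IrpB is active, so *wexG* is transcribed.
So WexG is produced and active.
With repressor WexG bound, *qilF* is not transcribed.
→ *qilF* is OFF.
2 of the 5 genes are transcribed.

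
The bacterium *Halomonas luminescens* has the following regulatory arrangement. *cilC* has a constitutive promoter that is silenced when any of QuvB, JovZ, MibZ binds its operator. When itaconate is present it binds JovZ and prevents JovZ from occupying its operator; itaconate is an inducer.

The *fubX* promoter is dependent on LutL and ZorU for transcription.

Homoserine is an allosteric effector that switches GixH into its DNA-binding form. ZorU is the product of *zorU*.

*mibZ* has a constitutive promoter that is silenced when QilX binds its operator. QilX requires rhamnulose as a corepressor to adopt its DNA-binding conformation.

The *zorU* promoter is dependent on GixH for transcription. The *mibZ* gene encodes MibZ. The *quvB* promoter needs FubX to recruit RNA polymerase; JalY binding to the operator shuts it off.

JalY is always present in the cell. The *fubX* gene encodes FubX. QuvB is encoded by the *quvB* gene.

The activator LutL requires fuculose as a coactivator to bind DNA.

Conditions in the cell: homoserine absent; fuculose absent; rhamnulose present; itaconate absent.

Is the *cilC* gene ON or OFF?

JalY is produced constitutively and is active.
Fuculose is absent, so LutL is inactive.
Homoserine is absent, so GixH is inactive.
Required activator GixH is absent, so *zorU* is not transcribed.
So ZorU is not produced.
Required activator LutL is absent, so *fubX* is not transcribed.
So FubX is not produced.
With repressor JalY bound, *quvB* is not transcribed.
So QuvB is not produced.
Itaconate is absent, so JovZ is active.
Rhamnulose is present, so QilX is active.
With repressor QilX bound, *mibZ* is not transcribed.
So MibZ is not produced.
With repressor JovZ bound, *cilC* is not transcribed.

OFF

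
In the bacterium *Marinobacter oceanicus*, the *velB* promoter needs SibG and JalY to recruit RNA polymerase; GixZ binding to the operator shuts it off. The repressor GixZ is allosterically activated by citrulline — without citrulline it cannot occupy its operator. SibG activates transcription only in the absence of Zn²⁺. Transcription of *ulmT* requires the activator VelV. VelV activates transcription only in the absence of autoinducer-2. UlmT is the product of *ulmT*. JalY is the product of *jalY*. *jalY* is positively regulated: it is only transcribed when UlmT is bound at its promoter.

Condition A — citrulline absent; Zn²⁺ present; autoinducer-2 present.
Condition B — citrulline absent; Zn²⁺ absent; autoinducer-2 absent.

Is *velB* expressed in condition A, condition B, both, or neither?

Condition A:
Citrulline is absent, so GixZ is inactive.
Zn²⁺ is present, so SibG is inactive.
Autoinducer-2 is present, so VelV is inactive.
Required activator VelV is absent, so *ulmT* is not transcribed.
So UlmT is not produced.
Required activator UlmT is absent, so *jalY* is not transcribed.
So JalY is not produced.
Required activator SibG is absent, so *velB* is not transcribed.
→ *velB* is OFF in A.
Condition B:
Citrulline is absent, so GixZ is inactive.
Zn²⁺ is absent, so SibG is active.
Autoinducer-2 is absent, so VelV is active.
No repressor is bound and VelV is active, so *ulmT* is transcribed.
So UlmT is produced and active.
No repressor is bound and UlmT is active, so *jalY* is transcribed.
So JalY is produced and active.
No repressor is bound and SibG and JalY are active, so *velB* is transcribed.
→ *velB* is ON in B.

B only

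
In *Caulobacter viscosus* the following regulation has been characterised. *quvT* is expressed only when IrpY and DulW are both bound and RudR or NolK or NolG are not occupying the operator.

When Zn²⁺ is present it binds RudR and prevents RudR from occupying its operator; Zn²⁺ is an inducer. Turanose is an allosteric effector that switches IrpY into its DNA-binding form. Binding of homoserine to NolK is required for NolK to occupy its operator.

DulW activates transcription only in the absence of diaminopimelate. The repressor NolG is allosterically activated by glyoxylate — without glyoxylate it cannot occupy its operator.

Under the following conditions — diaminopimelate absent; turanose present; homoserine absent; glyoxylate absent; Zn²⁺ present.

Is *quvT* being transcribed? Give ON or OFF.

ON

Zn²⁺ is present, so RudR is inactive.
Turanose is present, so IrpY is active.
Homoserine is absent, so NolK is inactive.
Glyoxylate is absent, so NolG is inactive.
Diaminopimelate is absent, so DulW is active.
No repressor is bound and IrpY and DulW are active, so *quvT* is transcribed.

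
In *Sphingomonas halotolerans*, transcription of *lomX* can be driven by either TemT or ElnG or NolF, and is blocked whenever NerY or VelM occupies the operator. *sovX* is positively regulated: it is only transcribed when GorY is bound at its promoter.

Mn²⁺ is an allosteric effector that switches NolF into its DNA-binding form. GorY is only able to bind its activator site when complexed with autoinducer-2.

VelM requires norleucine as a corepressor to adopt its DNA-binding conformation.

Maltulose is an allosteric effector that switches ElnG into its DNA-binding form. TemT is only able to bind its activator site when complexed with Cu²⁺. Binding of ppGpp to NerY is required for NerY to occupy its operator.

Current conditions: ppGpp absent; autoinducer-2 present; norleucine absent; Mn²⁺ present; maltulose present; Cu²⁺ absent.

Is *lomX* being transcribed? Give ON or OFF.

ON

ppGpp is absent, so NerY is inactive.
Norleucine is absent, so VelM is inactive.
Cu²⁺ is absent, so TemT is inactive.
Maltulose is present, so ElnG is active.
Mn²⁺ is present, so NolF is active.
Activator ElnG is present, so *lomX* is transcribed.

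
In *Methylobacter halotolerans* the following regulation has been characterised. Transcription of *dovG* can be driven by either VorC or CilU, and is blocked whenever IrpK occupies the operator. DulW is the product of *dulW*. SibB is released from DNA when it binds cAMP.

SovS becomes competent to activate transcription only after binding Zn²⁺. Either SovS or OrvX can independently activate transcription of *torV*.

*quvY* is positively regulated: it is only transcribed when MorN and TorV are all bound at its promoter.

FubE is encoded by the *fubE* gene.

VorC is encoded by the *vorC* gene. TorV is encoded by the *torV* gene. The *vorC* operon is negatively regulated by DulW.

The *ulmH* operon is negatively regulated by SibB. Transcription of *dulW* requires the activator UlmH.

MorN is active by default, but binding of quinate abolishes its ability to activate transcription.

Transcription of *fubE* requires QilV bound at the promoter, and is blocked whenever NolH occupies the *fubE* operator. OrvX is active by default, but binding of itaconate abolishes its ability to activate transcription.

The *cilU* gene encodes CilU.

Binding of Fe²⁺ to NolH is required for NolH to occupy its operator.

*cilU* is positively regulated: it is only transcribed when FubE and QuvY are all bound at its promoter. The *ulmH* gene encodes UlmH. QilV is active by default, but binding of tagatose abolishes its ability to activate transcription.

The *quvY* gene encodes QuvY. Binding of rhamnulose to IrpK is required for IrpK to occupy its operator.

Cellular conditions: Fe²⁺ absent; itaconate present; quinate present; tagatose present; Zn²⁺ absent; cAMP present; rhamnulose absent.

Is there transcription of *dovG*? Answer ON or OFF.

cAMP is present, so SibB is inactive.
With no repressor bound, *ulmH* is transcribed.
So UlmH is produced and active.
No repressor is bound and UlmH is active, so *dulW* is transcribed.
So DulW is produced and active.
With repressor DulW bound, *vorC* is not transcribed.
So VorC is not produced.
Rhamnulose is absent, so IrpK is inactive.
Tagatose is present, so QilV is inactive.
Fe²⁺ is absent, so NolH is inactive.
Required activator QilV is absent, so *fubE* is not transcribed.
So FubE is not produced.
Quinate is present, so MorN is inactive.
Zn²⁺ is absent, so SovS is inactive.
Itaconate is present, so OrvX is inactive.
No activator is available at the *torV* promoter, so *torV* is not transcribed.
So TorV is not produced.
Required activator MorN is absent, so *quvY* is not transcribed.
So QuvY is not produced.
Required activator FubE is absent, so *cilU* is not transcribed.
So CilU is not produced.
No activator is available at the *dovG* promoter, so *dovG* is not transcribed.

OFF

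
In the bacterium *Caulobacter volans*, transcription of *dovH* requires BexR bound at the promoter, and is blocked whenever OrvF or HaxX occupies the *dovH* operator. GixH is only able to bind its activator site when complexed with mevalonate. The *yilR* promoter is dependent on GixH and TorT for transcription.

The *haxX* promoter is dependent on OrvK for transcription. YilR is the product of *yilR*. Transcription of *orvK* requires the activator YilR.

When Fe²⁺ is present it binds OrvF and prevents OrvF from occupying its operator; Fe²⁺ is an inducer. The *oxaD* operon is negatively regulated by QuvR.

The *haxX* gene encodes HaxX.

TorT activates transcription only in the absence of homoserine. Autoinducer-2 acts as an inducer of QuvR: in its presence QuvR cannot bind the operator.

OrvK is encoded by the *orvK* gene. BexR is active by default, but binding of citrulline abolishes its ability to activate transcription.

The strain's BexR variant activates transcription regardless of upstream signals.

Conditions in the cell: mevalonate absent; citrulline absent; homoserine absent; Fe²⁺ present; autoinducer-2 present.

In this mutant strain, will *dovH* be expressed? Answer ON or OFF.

ON

BexR is constitutively active in this strain.
Fe²⁺ is present, so OrvF is inactive.
Mevalonate is absent, so GixH is inactive.
Homoserine is absent, so TorT is active.
Required activator GixH is absent, so *yilR* is not transcribed.
So YilR is not produced.
Required activator YilR is absent, so *orvK* is not transcribed.
So OrvK is not produced.
Required activator OrvK is absent, so *haxX* is not transcribed.
So HaxX is not produced.
No repressor is bound and BexR is active, so *dovH* is transcribed.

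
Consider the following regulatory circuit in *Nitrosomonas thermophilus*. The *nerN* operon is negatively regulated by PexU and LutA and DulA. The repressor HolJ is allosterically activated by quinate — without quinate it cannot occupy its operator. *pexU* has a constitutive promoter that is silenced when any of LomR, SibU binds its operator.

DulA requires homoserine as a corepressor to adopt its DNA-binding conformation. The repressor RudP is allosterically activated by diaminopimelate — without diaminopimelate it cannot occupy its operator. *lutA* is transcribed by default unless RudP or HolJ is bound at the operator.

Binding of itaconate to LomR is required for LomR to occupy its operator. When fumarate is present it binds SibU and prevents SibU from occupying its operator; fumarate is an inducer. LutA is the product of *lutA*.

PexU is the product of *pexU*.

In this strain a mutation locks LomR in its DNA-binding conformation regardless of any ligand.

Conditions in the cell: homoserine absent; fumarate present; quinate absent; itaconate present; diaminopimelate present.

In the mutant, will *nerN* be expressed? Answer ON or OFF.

ON

LomR is constitutively active in this strain.
Fumarate is present, so SibU is inactive.
With repressor LomR bound, *pexU* is not transcribed.
So PexU is not produced.
Diaminopimelate is present, so RudP is active.
Quinate is absent, so HolJ is inactive.
With repressor RudP bound, *lutA* is not transcribed.
So LutA is not produced.
Homoserine is absent, so DulA is inactive.
With no repressor bound, *nerN* is transcribed.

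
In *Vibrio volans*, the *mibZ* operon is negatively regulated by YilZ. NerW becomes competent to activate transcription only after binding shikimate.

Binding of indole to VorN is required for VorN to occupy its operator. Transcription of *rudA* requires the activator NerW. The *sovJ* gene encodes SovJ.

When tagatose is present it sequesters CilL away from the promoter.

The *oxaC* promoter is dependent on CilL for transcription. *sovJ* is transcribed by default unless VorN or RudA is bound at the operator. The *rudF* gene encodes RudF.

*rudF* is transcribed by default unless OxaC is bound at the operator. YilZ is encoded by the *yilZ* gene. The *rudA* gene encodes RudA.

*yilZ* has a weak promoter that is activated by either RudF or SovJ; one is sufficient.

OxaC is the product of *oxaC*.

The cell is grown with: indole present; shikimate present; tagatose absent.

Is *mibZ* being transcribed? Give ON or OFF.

ON

Tagatose is absent, so CilL is active.
No repressor is bound and CilL is active, so *oxaC* is transcribed.
So OxaC is produced and active.
With repressor OxaC bound, *rudF* is not transcribed.
So RudF is not produced.
Indole is present, so VorN is active.
Shikimate is present, so NerW is active.
No repressor is bound and NerW is active, so *rudA* is transcribed.
So RudA is produced and active.
With repressor VorN bound, *sovJ* is not transcribed.
So SovJ is not produced.
No activator is available at the *yilZ* promoter, so *yilZ* is not transcribed.
So YilZ is not produced.
With no repressor bound, *mibZ* is transcribed.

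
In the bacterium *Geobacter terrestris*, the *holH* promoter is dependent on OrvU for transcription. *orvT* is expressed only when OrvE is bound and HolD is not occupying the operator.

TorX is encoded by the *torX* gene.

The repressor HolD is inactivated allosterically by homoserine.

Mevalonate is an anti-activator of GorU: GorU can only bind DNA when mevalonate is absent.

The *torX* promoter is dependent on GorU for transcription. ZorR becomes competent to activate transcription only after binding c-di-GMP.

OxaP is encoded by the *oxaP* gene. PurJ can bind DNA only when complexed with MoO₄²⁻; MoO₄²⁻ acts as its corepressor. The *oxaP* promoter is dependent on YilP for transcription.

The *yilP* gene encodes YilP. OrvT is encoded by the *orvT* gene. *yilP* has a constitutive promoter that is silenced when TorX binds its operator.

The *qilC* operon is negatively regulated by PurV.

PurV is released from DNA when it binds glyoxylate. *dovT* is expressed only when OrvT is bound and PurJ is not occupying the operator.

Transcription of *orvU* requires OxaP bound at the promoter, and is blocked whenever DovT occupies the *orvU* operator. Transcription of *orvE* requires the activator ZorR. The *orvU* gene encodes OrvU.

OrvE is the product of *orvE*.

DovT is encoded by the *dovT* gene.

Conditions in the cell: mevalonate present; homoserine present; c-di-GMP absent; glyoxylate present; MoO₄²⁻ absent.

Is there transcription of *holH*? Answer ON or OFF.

Mevalonate is present, so GorU is inactive.
Required activator GorU is absent, so *torX* is not transcribed.
So TorX is not produced.
With no repressor bound, *yilP* is transcribed.
So YilP is produced and active.
No repressor is bound and YilP is active, so *oxaP* is transcribed.
So OxaP is produced and active.
c-di-GMP is absent, so ZorR is inactive.
Required activator ZorR is absent, so *orvE* is not transcribed.
So OrvE is not produced.
Homoserine is present, so HolD is inactive.
Required activator OrvE is absent, so *orvT* is not transcribed.
So OrvT is not produced.
MoO₄²⁻ is absent, so PurJ is inactive.
Required activator OrvT is absent, so *dovT* is not transcribed.
So DovT is not produced.
No repressor is bound and OxaP is active, so *orvU* is transcribed.
So OrvU is produced and active.
No repressor is bound and OrvU is active, so *holH* is transcribed.

ON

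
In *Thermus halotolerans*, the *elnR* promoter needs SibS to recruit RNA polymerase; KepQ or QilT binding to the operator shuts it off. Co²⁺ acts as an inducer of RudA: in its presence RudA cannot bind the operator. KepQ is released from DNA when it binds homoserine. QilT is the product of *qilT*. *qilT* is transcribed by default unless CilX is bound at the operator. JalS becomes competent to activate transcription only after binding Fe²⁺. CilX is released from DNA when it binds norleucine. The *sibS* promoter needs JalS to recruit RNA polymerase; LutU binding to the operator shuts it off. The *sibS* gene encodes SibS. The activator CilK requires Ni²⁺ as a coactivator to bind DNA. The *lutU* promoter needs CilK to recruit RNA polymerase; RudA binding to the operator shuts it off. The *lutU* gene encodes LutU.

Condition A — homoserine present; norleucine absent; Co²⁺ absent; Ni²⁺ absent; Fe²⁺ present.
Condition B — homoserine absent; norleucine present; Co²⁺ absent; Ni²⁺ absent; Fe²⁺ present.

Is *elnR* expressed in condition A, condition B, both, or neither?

A only

Condition A:
Homoserine is present, so KepQ is inactive.
Norleucine is absent, so CilX is active.
With repressor CilX bound, *qilT* is not transcribed.
So QilT is not produced.
Co²⁺ is absent, so RudA is active.
Ni²⁺ is absent, so CilK is inactive.
With repressor RudA bound, *lutU* is not transcribed.
So LutU is not produced.
Fe²⁺ is present, so JalS is active.
No repressor is bound and JalS is active, so *sibS* is transcribed.
So SibS is produced and active.
No repressor is bound and SibS is active, so *elnR* is transcribed.
→ *elnR* is ON in A.
Condition B:
Homoserine is absent, so KepQ is active.
Norleucine is present, so CilX is inactive.
With no repressor bound, *qilT* is transcribed.
So QilT is produced and active.
Co²⁺ is absent, so RudA is active.
Ni²⁺ is absent, so CilK is inactive.
With repressor RudA bound, *lutU* is not transcribed.
So LutU is not produced.
Fe²⁺ is present, so JalS is active.
No repressor is bound and JalS is active, so *sibS* is transcribed.
So SibS is produced and active.
With repressor KepQ bound, *elnR* is not transcribed.
→ *elnR* is OFF in B.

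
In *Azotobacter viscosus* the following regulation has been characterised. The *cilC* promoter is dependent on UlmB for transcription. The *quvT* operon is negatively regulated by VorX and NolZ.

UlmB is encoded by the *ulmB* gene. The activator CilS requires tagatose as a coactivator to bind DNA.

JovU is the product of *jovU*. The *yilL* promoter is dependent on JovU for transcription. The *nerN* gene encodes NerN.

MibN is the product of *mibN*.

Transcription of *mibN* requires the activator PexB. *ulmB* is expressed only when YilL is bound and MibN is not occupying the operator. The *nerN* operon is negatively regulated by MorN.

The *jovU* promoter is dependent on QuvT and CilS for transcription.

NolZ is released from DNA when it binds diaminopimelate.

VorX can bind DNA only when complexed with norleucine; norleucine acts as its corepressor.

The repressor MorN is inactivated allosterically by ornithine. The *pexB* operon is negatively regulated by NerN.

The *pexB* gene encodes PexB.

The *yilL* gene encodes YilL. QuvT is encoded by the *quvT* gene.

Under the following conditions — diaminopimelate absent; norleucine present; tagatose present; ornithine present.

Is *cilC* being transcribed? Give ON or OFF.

Ornithine is present, so MorN is inactive.
With no repressor bound, *nerN* is transcribed.
So NerN is produced and active.
With repressor NerN bound, *pexB* is not transcribed.
So PexB is not produced.
Required activator PexB is absent, so *mibN* is not transcribed.
So MibN is not produced.
Norleucine is present, so VorX is active.
Diaminopimelate is absent, so NolZ is active.
With repressor VorX bound, *quvT* is not transcribed.
So QuvT is not produced.
Tagatose is present, so CilS is active.
Required activator QuvT is absent, so *jovU* is not transcribed.
So JovU is not produced.
Required activator JovU is absent, so *yilL* is not transcribed.
So YilL is not produced.
Required activator YilL is absent, so *ulmB* is not transcribed.
So UlmB is not produced.
Required activator UlmB is absent, so *cilC* is not transcribed.

OFF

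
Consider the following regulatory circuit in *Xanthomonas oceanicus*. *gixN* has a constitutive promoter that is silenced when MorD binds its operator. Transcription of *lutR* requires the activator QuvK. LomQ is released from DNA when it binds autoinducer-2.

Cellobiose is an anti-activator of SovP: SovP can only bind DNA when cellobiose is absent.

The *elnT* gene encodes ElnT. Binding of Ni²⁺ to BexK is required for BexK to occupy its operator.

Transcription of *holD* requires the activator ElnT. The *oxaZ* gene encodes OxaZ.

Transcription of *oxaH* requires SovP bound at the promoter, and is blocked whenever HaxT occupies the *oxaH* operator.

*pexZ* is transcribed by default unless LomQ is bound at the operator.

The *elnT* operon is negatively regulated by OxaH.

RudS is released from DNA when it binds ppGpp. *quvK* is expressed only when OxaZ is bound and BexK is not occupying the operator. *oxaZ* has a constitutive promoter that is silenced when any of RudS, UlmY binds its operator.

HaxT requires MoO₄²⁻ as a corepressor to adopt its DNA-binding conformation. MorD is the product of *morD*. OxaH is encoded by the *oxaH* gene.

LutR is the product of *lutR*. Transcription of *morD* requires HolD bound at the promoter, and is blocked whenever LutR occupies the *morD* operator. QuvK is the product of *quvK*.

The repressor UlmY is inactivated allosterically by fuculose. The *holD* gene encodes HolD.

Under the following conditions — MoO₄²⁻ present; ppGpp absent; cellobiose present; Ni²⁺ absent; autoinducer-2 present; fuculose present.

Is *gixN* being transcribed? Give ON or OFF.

OFF

MoO₄²⁻ is present, so HaxT is active.
Cellobiose is present, so SovP is inactive.
With repressor HaxT bound, *oxaH* is not transcribed.
So OxaH is not produced.
With no repressor bound, *elnT* is transcribed.
So ElnT is produced and active.
No repressor is bound and ElnT is active, so *holD* is transcribed.
So HolD is produced and active.
Ni²⁺ is absent, so BexK is inactive.
ppGpp is absent, so RudS is active.
Fuculose is present, so UlmY is inactive.
With repressor RudS bound, *oxaZ* is not transcribed.
So OxaZ is not produced.
Required activator OxaZ is absent, so *quvK* is not transcribed.
So QuvK is not produced.
Required activator QuvK is absent, so *lutR* is not transcribed.
So LutR is not produced.
No repressor is bound and HolD is active, so *morD* is transcribed.
So MorD is produced and active.
With repressor MorD bound, *gixN* is not transcribed.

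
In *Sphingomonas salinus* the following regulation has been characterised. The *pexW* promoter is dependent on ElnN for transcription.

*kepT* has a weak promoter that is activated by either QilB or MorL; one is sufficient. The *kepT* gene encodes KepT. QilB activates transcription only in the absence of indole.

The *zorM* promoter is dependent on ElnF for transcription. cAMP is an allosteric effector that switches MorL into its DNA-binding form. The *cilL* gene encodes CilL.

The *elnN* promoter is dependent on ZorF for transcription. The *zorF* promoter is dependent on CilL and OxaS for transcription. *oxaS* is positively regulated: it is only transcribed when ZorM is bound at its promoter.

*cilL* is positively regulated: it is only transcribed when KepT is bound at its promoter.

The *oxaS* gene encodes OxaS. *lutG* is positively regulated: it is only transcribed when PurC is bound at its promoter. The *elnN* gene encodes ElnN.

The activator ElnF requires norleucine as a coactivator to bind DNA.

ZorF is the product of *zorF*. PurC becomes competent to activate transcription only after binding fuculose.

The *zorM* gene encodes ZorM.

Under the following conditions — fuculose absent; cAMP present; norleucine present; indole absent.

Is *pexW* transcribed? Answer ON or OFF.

Indole is absent, so QilB is active.
cAMP is present, so MorL is active.
Activator QilB is present, so *kepT* is transcribed.
So KepT is produced and active.
No repressor is bound and KepT is active, so *cilL* is transcribed.
So CilL is produced and active.
Norleucine is present, so ElnF is active.
No repressor is bound and ElnF is active, so *zorM* is transcribed.
So ZorM is produced and active.
No repressor is bound and ZorM is active, so *oxaS* is transcribed.
So OxaS is produced and active.
No repressor is bound and CilL and OxaS are active, so *zorF* is transcribed.
So ZorF is produced and active.
No repressor is bound and ZorF is active, so *elnN* is transcribed.
So ElnN is produced and active.
No repressor is bound and ElnN is active, so *pexW* is transcribed.

ON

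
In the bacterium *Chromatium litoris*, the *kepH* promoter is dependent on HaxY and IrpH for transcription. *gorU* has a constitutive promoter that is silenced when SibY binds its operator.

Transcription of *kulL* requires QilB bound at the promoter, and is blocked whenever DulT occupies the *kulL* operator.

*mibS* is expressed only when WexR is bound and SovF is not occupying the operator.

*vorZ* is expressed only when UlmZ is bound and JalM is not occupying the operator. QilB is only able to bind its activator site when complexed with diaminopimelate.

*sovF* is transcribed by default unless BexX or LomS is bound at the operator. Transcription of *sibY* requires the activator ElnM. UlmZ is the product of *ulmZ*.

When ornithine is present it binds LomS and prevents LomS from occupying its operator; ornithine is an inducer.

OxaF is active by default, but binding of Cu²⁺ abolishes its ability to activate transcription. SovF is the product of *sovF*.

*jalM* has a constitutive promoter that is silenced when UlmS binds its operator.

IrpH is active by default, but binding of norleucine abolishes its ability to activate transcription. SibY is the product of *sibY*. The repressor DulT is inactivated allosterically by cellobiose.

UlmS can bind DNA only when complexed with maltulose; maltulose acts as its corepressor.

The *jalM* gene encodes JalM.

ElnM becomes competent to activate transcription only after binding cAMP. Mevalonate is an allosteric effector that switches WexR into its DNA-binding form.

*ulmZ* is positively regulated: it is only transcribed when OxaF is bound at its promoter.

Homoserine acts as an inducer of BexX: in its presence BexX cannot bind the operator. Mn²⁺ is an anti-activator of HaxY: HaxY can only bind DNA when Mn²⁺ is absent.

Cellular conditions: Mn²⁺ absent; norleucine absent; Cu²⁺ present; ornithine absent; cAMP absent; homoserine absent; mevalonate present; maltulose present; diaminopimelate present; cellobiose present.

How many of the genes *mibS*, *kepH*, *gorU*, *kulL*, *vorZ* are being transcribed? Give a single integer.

4

Mevalonate is present, so WexR is active.
Homoserine is absent, so BexX is active.
Ornithine is absent, so LomS is active.
With repressor BexX bound, *sovF* is not transcribed.
So SovF is not produced.
No repressor is bound and WexR is active, so *mibS* is transcribed.
→ *mibS* is ON.
Mn²⁺ is absent, so HaxY is active.
Norleucine is absent, so IrpH is active.
No repressor is bound and HaxY and IrpH are active, so *kepH* is transcribed.
→ *kepH* is ON.
cAMP is absent, so ElnM is inactive.
Required activator ElnM is absent, so *sibY* is not transcribed.
So SibY is not produced.
With no repressor bound, *gorU* is transcribed.
→ *gorU* is ON.
Diaminopimelate is present, so QilB is active.
Cellobiose is present, so DulT is inactive.
No repressor is bound and QilB is active, so *kulL* is transcribed.
→ *kulL* is ON.
Cu²⁺ is present, so OxaF is inactive.
Required activator OxaF is absent, so *ulmZ* is not transcribed.
So UlmZ is not produced.
Maltulose is present, so UlmS is active.
With repressor UlmS bound, *jalM* is not transcribed.
So JalM is not produced.
Required activator UlmZ is absent, so *vorZ* is not transcribed.
→ *vorZ* is OFF.
4 of the 5 genes are transcribed.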